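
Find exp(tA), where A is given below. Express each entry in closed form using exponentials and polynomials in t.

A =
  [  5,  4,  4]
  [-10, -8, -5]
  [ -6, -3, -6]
e^{tA} =
  [8*t*exp(-3*t) + exp(-3*t), 4*t*exp(-3*t), 4*t*exp(-3*t)]
  [-10*t*exp(-3*t), -5*t*exp(-3*t) + exp(-3*t), -5*t*exp(-3*t)]
  [-6*t*exp(-3*t), -3*t*exp(-3*t), -3*t*exp(-3*t) + exp(-3*t)]

Strategy: write A = P · J · P⁻¹ where J is a Jordan canonical form, so e^{tA} = P · e^{tJ} · P⁻¹, and e^{tJ} can be computed block-by-block.

A has Jordan form
J =
  [-3,  1,  0]
  [ 0, -3,  0]
  [ 0,  0, -3]
(up to reordering of blocks).

Per-block formulas:
  For a 1×1 block at λ = -3: exp(t · [-3]) = [e^(-3t)].
  For a 2×2 Jordan block J_2(-3): exp(t · J_2(-3)) = e^(-3t)·(I + t·N), where N is the 2×2 nilpotent shift.

After assembling e^{tJ} and conjugating by P, we get:

e^{tA} =
  [8*t*exp(-3*t) + exp(-3*t), 4*t*exp(-3*t), 4*t*exp(-3*t)]
  [-10*t*exp(-3*t), -5*t*exp(-3*t) + exp(-3*t), -5*t*exp(-3*t)]
  [-6*t*exp(-3*t), -3*t*exp(-3*t), -3*t*exp(-3*t) + exp(-3*t)]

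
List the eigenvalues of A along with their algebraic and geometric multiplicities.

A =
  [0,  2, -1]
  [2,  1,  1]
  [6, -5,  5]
λ = 2: alg = 3, geom = 1

Step 1 — factor the characteristic polynomial to read off the algebraic multiplicities:
  χ_A(x) = (x - 2)^3

Step 2 — compute geometric multiplicities via the rank-nullity identity g(λ) = n − rank(A − λI):
  rank(A − (2)·I) = 2, so dim ker(A − (2)·I) = n − 2 = 1

Summary:
  λ = 2: algebraic multiplicity = 3, geometric multiplicity = 1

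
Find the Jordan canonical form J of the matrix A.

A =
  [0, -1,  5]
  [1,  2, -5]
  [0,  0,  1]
J_2(1) ⊕ J_1(1)

The characteristic polynomial is
  det(x·I − A) = x^3 - 3*x^2 + 3*x - 1 = (x - 1)^3

Eigenvalues and multiplicities (the geometric multiplicity of λ is n − rank(A − λI), which equals the number of Jordan blocks for λ):
  λ = 1: algebraic multiplicity = 3, geometric multiplicity = 2

Determining the block sizes for each eigenvalue:
  λ = 1: 2 blocks summing to 3 forces exactly one block of size 2 and the rest size 1 → block sizes [2, 1]

Assembling the blocks gives a Jordan form
J =
  [1, 1, 0]
  [0, 1, 0]
  [0, 0, 1]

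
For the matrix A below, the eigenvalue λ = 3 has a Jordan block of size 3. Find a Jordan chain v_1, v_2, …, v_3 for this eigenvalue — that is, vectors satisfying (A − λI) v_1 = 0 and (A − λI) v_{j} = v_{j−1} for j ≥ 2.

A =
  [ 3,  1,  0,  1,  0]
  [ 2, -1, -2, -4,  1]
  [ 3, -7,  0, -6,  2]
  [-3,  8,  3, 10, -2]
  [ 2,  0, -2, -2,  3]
A Jordan chain for λ = 3 of length 3:
v_1 = (-1, 0, -1, 0, 0)ᵀ
v_2 = (0, 2, 3, -3, 2)ᵀ
v_3 = (1, 0, 0, 0, 0)ᵀ

Let N = A − (3)·I. We want v_3 with N^3 v_3 = 0 but N^2 v_3 ≠ 0; then v_{j-1} := N · v_j for j = 3, …, 2.

Pick v_3 = (1, 0, 0, 0, 0)ᵀ.
Then v_2 = N · v_3 = (0, 2, 3, -3, 2)ᵀ.
Then v_1 = N · v_2 = (-1, 0, -1, 0, 0)ᵀ.

Sanity check: (A − (3)·I) v_1 = (0, 0, 0, 0, 0)ᵀ = 0. ✓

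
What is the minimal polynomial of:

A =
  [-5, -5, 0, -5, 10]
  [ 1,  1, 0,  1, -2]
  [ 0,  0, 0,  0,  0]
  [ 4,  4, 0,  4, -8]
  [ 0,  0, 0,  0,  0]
x^2

The characteristic polynomial is χ_A(x) = x^5, so the eigenvalues are known. The minimal polynomial is
  m_A(x) = Π_λ (x − λ)^{k_λ}
where k_λ is the size of the *largest* Jordan block for λ (equivalently, the smallest k with (A − λI)^k v = 0 for every generalised eigenvector v of λ).

  λ = 0: largest Jordan block has size 2, contributing (x − 0)^2

So m_A(x) = x^2 = x^2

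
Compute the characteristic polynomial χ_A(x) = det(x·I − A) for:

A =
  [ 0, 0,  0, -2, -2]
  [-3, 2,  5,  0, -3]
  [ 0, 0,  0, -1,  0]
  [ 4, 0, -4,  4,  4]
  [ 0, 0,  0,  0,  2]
x^5 - 8*x^4 + 24*x^3 - 32*x^2 + 16*x

Expanding det(x·I − A) (e.g. by cofactor expansion or by noting that A is similar to its Jordan form J, which has the same characteristic polynomial as A) gives
  χ_A(x) = x^5 - 8*x^4 + 24*x^3 - 32*x^2 + 16*x
which factors as x*(x - 2)^4. The eigenvalues (with algebraic multiplicities) are λ = 0 with multiplicity 1, λ = 2 with multiplicity 4.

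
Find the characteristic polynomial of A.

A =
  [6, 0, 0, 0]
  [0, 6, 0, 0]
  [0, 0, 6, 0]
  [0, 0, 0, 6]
x^4 - 24*x^3 + 216*x^2 - 864*x + 1296

Expanding det(x·I − A) (e.g. by cofactor expansion or by noting that A is similar to its Jordan form J, which has the same characteristic polynomial as A) gives
  χ_A(x) = x^4 - 24*x^3 + 216*x^2 - 864*x + 1296
which factors as (x - 6)^4. The eigenvalues (with algebraic multiplicities) are λ = 6 with multiplicity 4.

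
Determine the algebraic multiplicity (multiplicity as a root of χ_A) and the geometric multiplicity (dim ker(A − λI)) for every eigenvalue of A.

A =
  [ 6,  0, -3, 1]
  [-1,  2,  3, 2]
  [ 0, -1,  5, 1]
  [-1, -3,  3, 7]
λ = 5: alg = 4, geom = 2

Step 1 — factor the characteristic polynomial to read off the algebraic multiplicities:
  χ_A(x) = (x - 5)^4

Step 2 — compute geometric multiplicities via the rank-nullity identity g(λ) = n − rank(A − λI):
  rank(A − (5)·I) = 2, so dim ker(A − (5)·I) = n − 2 = 2

Summary:
  λ = 5: algebraic multiplicity = 4, geometric multiplicity = 2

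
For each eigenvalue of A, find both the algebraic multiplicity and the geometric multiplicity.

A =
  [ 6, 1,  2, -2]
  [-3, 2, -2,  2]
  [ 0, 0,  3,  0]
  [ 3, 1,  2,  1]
λ = 3: alg = 4, geom = 3

Step 1 — factor the characteristic polynomial to read off the algebraic multiplicities:
  χ_A(x) = (x - 3)^4

Step 2 — compute geometric multiplicities via the rank-nullity identity g(λ) = n − rank(A − λI):
  rank(A − (3)·I) = 1, so dim ker(A − (3)·I) = n − 1 = 3

Summary:
  λ = 3: algebraic multiplicity = 4, geometric multiplicity = 3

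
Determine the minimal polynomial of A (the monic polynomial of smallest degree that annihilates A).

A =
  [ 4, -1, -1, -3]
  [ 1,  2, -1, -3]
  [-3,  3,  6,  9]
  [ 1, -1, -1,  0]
x^2 - 6*x + 9

The characteristic polynomial is χ_A(x) = (x - 3)^4, so the eigenvalues are known. The minimal polynomial is
  m_A(x) = Π_λ (x − λ)^{k_λ}
where k_λ is the size of the *largest* Jordan block for λ (equivalently, the smallest k with (A − λI)^k v = 0 for every generalised eigenvector v of λ).

  λ = 3: largest Jordan block has size 2, contributing (x − 3)^2

So m_A(x) = (x - 3)^2 = x^2 - 6*x + 9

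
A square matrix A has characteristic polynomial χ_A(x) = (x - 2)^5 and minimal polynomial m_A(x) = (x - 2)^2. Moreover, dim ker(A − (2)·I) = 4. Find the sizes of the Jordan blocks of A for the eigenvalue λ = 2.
Block sizes for λ = 2: [2, 1, 1, 1]

Step 1 — from the characteristic polynomial, algebraic multiplicity of λ = 2 is 5. From dim ker(A − (2)·I) = 4, there are exactly 4 Jordan blocks for λ = 2.
Step 2 — from the minimal polynomial, the factor (x − 2)^2 tells us the largest block for λ = 2 has size 2.
Step 3 — with total size 5, 4 blocks, and largest block 2, the block sizes (in nonincreasing order) are [2, 1, 1, 1].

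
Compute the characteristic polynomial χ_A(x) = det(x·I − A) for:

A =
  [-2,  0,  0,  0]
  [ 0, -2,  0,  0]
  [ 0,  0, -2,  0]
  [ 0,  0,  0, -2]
x^4 + 8*x^3 + 24*x^2 + 32*x + 16

Expanding det(x·I − A) (e.g. by cofactor expansion or by noting that A is similar to its Jordan form J, which has the same characteristic polynomial as A) gives
  χ_A(x) = x^4 + 8*x^3 + 24*x^2 + 32*x + 16
which factors as (x + 2)^4. The eigenvalues (with algebraic multiplicities) are λ = -2 with multiplicity 4.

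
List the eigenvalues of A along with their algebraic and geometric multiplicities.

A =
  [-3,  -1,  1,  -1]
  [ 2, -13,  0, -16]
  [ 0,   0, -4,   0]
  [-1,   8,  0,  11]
λ = -4: alg = 3, geom = 1; λ = 3: alg = 1, geom = 1

Step 1 — factor the characteristic polynomial to read off the algebraic multiplicities:
  χ_A(x) = (x - 3)*(x + 4)^3

Step 2 — compute geometric multiplicities via the rank-nullity identity g(λ) = n − rank(A − λI):
  rank(A − (-4)·I) = 3, so dim ker(A − (-4)·I) = n − 3 = 1
  rank(A − (3)·I) = 3, so dim ker(A − (3)·I) = n − 3 = 1

Summary:
  λ = -4: algebraic multiplicity = 3, geometric multiplicity = 1
  λ = 3: algebraic multiplicity = 1, geometric multiplicity = 1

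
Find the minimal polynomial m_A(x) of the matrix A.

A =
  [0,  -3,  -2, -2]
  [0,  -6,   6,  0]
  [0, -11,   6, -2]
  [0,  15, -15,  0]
x^3

The characteristic polynomial is χ_A(x) = x^4, so the eigenvalues are known. The minimal polynomial is
  m_A(x) = Π_λ (x − λ)^{k_λ}
where k_λ is the size of the *largest* Jordan block for λ (equivalently, the smallest k with (A − λI)^k v = 0 for every generalised eigenvector v of λ).

  λ = 0: largest Jordan block has size 3, contributing (x − 0)^3

So m_A(x) = x^3 = x^3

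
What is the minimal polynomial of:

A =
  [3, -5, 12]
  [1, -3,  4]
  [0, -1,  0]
x^3

The characteristic polynomial is χ_A(x) = x^3, so the eigenvalues are known. The minimal polynomial is
  m_A(x) = Π_λ (x − λ)^{k_λ}
where k_λ is the size of the *largest* Jordan block for λ (equivalently, the smallest k with (A − λI)^k v = 0 for every generalised eigenvector v of λ).

  λ = 0: largest Jordan block has size 3, contributing (x − 0)^3

So m_A(x) = x^3 = x^3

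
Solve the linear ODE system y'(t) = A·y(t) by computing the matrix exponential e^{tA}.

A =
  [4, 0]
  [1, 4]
e^{tA} =
  [exp(4*t), 0]
  [t*exp(4*t), exp(4*t)]

Strategy: write A = P · J · P⁻¹ where J is a Jordan canonical form, so e^{tA} = P · e^{tJ} · P⁻¹, and e^{tJ} can be computed block-by-block.

A has Jordan form
J =
  [4, 1]
  [0, 4]
(up to reordering of blocks).

Per-block formulas:
  For a 2×2 Jordan block J_2(4): exp(t · J_2(4)) = e^(4t)·(I + t·N), where N is the 2×2 nilpotent shift.

After assembling e^{tJ} and conjugating by P, we get:

e^{tA} =
  [exp(4*t), 0]
  [t*exp(4*t), exp(4*t)]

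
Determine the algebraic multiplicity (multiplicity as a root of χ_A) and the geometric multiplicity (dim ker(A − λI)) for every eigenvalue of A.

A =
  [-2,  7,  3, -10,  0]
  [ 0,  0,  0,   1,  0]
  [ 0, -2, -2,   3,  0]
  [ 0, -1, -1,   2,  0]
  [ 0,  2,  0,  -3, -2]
λ = -2: alg = 2, geom = 2; λ = 0: alg = 3, geom = 1

Step 1 — factor the characteristic polynomial to read off the algebraic multiplicities:
  χ_A(x) = x^3*(x + 2)^2

Step 2 — compute geometric multiplicities via the rank-nullity identity g(λ) = n − rank(A − λI):
  rank(A − (-2)·I) = 3, so dim ker(A − (-2)·I) = n − 3 = 2
  rank(A − (0)·I) = 4, so dim ker(A − (0)·I) = n − 4 = 1

Summary:
  λ = -2: algebraic multiplicity = 2, geometric multiplicity = 2
  λ = 0: algebraic multiplicity = 3, geometric multiplicity = 1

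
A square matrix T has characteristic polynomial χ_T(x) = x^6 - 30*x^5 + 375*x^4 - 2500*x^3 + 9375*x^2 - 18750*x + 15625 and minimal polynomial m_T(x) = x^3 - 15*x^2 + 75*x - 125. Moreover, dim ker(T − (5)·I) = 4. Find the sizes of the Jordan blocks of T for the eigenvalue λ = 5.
Block sizes for λ = 5: [3, 1, 1, 1]

Step 1 — from the characteristic polynomial, algebraic multiplicity of λ = 5 is 6. From dim ker(T − (5)·I) = 4, there are exactly 4 Jordan blocks for λ = 5.
Step 2 — from the minimal polynomial, the factor (x − 5)^3 tells us the largest block for λ = 5 has size 3.
Step 3 — with total size 6, 4 blocks, and largest block 3, the block sizes (in nonincreasing order) are [3, 1, 1, 1].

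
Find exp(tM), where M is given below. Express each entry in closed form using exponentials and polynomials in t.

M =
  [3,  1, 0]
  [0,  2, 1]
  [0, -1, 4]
e^{tM} =
  [exp(3*t), -t^2*exp(3*t)/2 + t*exp(3*t), t^2*exp(3*t)/2]
  [0, -t*exp(3*t) + exp(3*t), t*exp(3*t)]
  [0, -t*exp(3*t), t*exp(3*t) + exp(3*t)]

Strategy: write M = P · J · P⁻¹ where J is a Jordan canonical form, so e^{tM} = P · e^{tJ} · P⁻¹, and e^{tJ} can be computed block-by-block.

M has Jordan form
J =
  [3, 1, 0]
  [0, 3, 1]
  [0, 0, 3]
(up to reordering of blocks).

Per-block formulas:
  For a 3×3 Jordan block J_3(3): exp(t · J_3(3)) = e^(3t)·(I + t·N + (t^2/2)·N^2), where N is the 3×3 nilpotent shift.

After assembling e^{tJ} and conjugating by P, we get:

e^{tM} =
  [exp(3*t), -t^2*exp(3*t)/2 + t*exp(3*t), t^2*exp(3*t)/2]
  [0, -t*exp(3*t) + exp(3*t), t*exp(3*t)]
  [0, -t*exp(3*t), t*exp(3*t) + exp(3*t)]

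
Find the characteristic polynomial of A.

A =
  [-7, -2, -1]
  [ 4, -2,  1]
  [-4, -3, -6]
x^3 + 15*x^2 + 75*x + 125

Expanding det(x·I − A) (e.g. by cofactor expansion or by noting that A is similar to its Jordan form J, which has the same characteristic polynomial as A) gives
  χ_A(x) = x^3 + 15*x^2 + 75*x + 125
which factors as (x + 5)^3. The eigenvalues (with algebraic multiplicities) are λ = -5 with multiplicity 3.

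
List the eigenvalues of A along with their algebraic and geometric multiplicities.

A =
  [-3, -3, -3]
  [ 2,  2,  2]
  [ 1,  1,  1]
λ = 0: alg = 3, geom = 2

Step 1 — factor the characteristic polynomial to read off the algebraic multiplicities:
  χ_A(x) = x^3

Step 2 — compute geometric multiplicities via the rank-nullity identity g(λ) = n − rank(A − λI):
  rank(A − (0)·I) = 1, so dim ker(A − (0)·I) = n − 1 = 2

Summary:
  λ = 0: algebraic multiplicity = 3, geometric multiplicity = 2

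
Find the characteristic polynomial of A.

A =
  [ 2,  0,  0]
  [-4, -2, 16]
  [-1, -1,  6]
x^3 - 6*x^2 + 12*x - 8

Expanding det(x·I − A) (e.g. by cofactor expansion or by noting that A is similar to its Jordan form J, which has the same characteristic polynomial as A) gives
  χ_A(x) = x^3 - 6*x^2 + 12*x - 8
which factors as (x - 2)^3. The eigenvalues (with algebraic multiplicities) are λ = 2 with multiplicity 3.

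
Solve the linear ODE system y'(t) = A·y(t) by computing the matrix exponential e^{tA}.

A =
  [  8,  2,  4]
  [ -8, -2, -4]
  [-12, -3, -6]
e^{tA} =
  [8*t + 1, 2*t, 4*t]
  [-8*t, 1 - 2*t, -4*t]
  [-12*t, -3*t, 1 - 6*t]

Strategy: write A = P · J · P⁻¹ where J is a Jordan canonical form, so e^{tA} = P · e^{tJ} · P⁻¹, and e^{tJ} can be computed block-by-block.

A has Jordan form
J =
  [0, 1, 0]
  [0, 0, 0]
  [0, 0, 0]
(up to reordering of blocks).

Per-block formulas:
  For a 2×2 Jordan block J_2(0): exp(t · J_2(0)) = e^(0t)·(I + t·N), where N is the 2×2 nilpotent shift.
  For a 1×1 block at λ = 0: exp(t · [0]) = [e^(0t)].

After assembling e^{tJ} and conjugating by P, we get:

e^{tA} =
  [8*t + 1, 2*t, 4*t]
  [-8*t, 1 - 2*t, -4*t]
  [-12*t, -3*t, 1 - 6*t]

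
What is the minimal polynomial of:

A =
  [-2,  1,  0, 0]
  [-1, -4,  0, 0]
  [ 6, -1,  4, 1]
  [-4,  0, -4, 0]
x^4 + 2*x^3 - 11*x^2 - 12*x + 36

The characteristic polynomial is χ_A(x) = (x - 2)^2*(x + 3)^2, so the eigenvalues are known. The minimal polynomial is
  m_A(x) = Π_λ (x − λ)^{k_λ}
where k_λ is the size of the *largest* Jordan block for λ (equivalently, the smallest k with (A − λI)^k v = 0 for every generalised eigenvector v of λ).

  λ = -3: largest Jordan block has size 2, contributing (x + 3)^2
  λ = 2: largest Jordan block has size 2, contributing (x − 2)^2

So m_A(x) = (x - 2)^2*(x + 3)^2 = x^4 + 2*x^3 - 11*x^2 - 12*x + 36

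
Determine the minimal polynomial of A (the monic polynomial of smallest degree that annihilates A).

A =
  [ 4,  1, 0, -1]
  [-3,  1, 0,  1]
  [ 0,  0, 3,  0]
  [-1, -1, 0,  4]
x^3 - 9*x^2 + 27*x - 27

The characteristic polynomial is χ_A(x) = (x - 3)^4, so the eigenvalues are known. The minimal polynomial is
  m_A(x) = Π_λ (x − λ)^{k_λ}
where k_λ is the size of the *largest* Jordan block for λ (equivalently, the smallest k with (A − λI)^k v = 0 for every generalised eigenvector v of λ).

  λ = 3: largest Jordan block has size 3, contributing (x − 3)^3

So m_A(x) = (x - 3)^3 = x^3 - 9*x^2 + 27*x - 27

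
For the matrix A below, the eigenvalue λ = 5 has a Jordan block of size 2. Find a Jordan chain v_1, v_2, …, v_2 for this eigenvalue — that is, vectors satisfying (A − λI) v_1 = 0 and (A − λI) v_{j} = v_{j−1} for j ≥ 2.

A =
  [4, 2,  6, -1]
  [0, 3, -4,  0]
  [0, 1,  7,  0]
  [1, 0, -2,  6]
A Jordan chain for λ = 5 of length 2:
v_1 = (-1, 0, 0, 1)ᵀ
v_2 = (1, 0, 0, 0)ᵀ

Let N = A − (5)·I. We want v_2 with N^2 v_2 = 0 but N^1 v_2 ≠ 0; then v_{j-1} := N · v_j for j = 2, …, 2.

Pick v_2 = (1, 0, 0, 0)ᵀ.
Then v_1 = N · v_2 = (-1, 0, 0, 1)ᵀ.

Sanity check: (A − (5)·I) v_1 = (0, 0, 0, 0)ᵀ = 0. ✓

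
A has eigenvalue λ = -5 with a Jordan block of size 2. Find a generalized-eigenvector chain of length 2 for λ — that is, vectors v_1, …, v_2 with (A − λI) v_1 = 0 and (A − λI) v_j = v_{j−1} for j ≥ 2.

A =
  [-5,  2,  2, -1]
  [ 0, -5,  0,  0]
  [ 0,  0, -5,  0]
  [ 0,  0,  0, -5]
A Jordan chain for λ = -5 of length 2:
v_1 = (2, 0, 0, 0)ᵀ
v_2 = (0, 1, 0, 0)ᵀ

Let N = A − (-5)·I. We want v_2 with N^2 v_2 = 0 but N^1 v_2 ≠ 0; then v_{j-1} := N · v_j for j = 2, …, 2.

Pick v_2 = (0, 1, 0, 0)ᵀ.
Then v_1 = N · v_2 = (2, 0, 0, 0)ᵀ.

Sanity check: (A − (-5)·I) v_1 = (0, 0, 0, 0)ᵀ = 0. ✓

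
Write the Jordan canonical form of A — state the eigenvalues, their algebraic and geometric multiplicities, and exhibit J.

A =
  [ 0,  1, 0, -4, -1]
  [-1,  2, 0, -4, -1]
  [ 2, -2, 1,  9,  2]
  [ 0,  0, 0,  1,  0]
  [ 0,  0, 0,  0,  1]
J_2(1) ⊕ J_2(1) ⊕ J_1(1)

The characteristic polynomial is
  det(x·I − A) = x^5 - 5*x^4 + 10*x^3 - 10*x^2 + 5*x - 1 = (x - 1)^5

Eigenvalues and multiplicities (the geometric multiplicity of λ is n − rank(A − λI), which equals the number of Jordan blocks for λ):
  λ = 1: algebraic multiplicity = 5, geometric multiplicity = 3

Determining the block sizes for each eigenvalue:
  λ = 1: with am = 5 and gm = 3, the partition is not yet determined (e.g. several partitions of 5 into 3 parts exist). Let N = A − (1)·I. Computing rank(N^1) = 2, rank(N^2) = 0; the number of blocks of size ≥ j is rank(N^{j−1}) − rank(N^j), giving [3, 2]. So we have 2 block(s) of size 2, 1 block(s) of size 1 → block sizes [2, 2, 1]

Assembling the blocks gives a Jordan form
J =
  [1, 1, 0, 0, 0]
  [0, 1, 0, 0, 0]
  [0, 0, 1, 1, 0]
  [0, 0, 0, 1, 0]
  [0, 0, 0, 0, 1]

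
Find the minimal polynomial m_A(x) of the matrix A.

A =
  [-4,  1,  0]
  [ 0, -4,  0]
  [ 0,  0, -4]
x^2 + 8*x + 16

The characteristic polynomial is χ_A(x) = (x + 4)^3, so the eigenvalues are known. The minimal polynomial is
  m_A(x) = Π_λ (x − λ)^{k_λ}
where k_λ is the size of the *largest* Jordan block for λ (equivalently, the smallest k with (A − λI)^k v = 0 for every generalised eigenvector v of λ).

  λ = -4: largest Jordan block has size 2, contributing (x + 4)^2

So m_A(x) = (x + 4)^2 = x^2 + 8*x + 16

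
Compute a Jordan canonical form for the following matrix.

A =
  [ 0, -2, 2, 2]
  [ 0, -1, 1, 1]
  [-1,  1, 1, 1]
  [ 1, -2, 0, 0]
J_2(0) ⊕ J_2(0)

The characteristic polynomial is
  det(x·I − A) = x^4

Eigenvalues and multiplicities (the geometric multiplicity of λ is n − rank(A − λI), which equals the number of Jordan blocks for λ):
  λ = 0: algebraic multiplicity = 4, geometric multiplicity = 2

Determining the block sizes for each eigenvalue:
  λ = 0: with am = 4 and gm = 2, the partition is not yet determined (e.g. several partitions of 4 into 2 parts exist). Let N = A − (0)·I. Computing rank(N^1) = 2, rank(N^2) = 0; the number of blocks of size ≥ j is rank(N^{j−1}) − rank(N^j), giving [2, 2]. So we have 2 block(s) of size 2 → block sizes [2, 2]

Assembling the blocks gives a Jordan form
J =
  [0, 1, 0, 0]
  [0, 0, 0, 0]
  [0, 0, 0, 1]
  [0, 0, 0, 0]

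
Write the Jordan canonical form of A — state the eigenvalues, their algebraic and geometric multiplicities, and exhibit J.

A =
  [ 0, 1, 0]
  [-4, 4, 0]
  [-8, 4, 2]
J_2(2) ⊕ J_1(2)

The characteristic polynomial is
  det(x·I − A) = x^3 - 6*x^2 + 12*x - 8 = (x - 2)^3

Eigenvalues and multiplicities (the geometric multiplicity of λ is n − rank(A − λI), which equals the number of Jordan blocks for λ):
  λ = 2: algebraic multiplicity = 3, geometric multiplicity = 2

Determining the block sizes for each eigenvalue:
  λ = 2: 2 blocks summing to 3 forces exactly one block of size 2 and the rest size 1 → block sizes [2, 1]

Assembling the blocks gives a Jordan form
J =
  [2, 1, 0]
  [0, 2, 0]
  [0, 0, 2]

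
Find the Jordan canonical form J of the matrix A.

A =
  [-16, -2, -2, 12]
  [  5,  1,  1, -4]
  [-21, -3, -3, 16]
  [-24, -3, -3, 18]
J_2(0) ⊕ J_2(0)

The characteristic polynomial is
  det(x·I − A) = x^4

Eigenvalues and multiplicities (the geometric multiplicity of λ is n − rank(A − λI), which equals the number of Jordan blocks for λ):
  λ = 0: algebraic multiplicity = 4, geometric multiplicity = 2

Determining the block sizes for each eigenvalue:
  λ = 0: with am = 4 and gm = 2, the partition is not yet determined (e.g. several partitions of 4 into 2 parts exist). Let N = A − (0)·I. Computing rank(N^1) = 2, rank(N^2) = 0; the number of blocks of size ≥ j is rank(N^{j−1}) − rank(N^j), giving [2, 2]. So we have 2 block(s) of size 2 → block sizes [2, 2]

Assembling the blocks gives a Jordan form
J =
  [0, 1, 0, 0]
  [0, 0, 0, 0]
  [0, 0, 0, 1]
  [0, 0, 0, 0]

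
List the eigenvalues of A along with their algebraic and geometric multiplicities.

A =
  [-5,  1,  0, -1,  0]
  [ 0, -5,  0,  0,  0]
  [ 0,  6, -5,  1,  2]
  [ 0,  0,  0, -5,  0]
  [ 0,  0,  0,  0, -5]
λ = -5: alg = 5, geom = 3

Step 1 — factor the characteristic polynomial to read off the algebraic multiplicities:
  χ_A(x) = (x + 5)^5

Step 2 — compute geometric multiplicities via the rank-nullity identity g(λ) = n − rank(A − λI):
  rank(A − (-5)·I) = 2, so dim ker(A − (-5)·I) = n − 2 = 3

Summary:
  λ = -5: algebraic multiplicity = 5, geometric multiplicity = 3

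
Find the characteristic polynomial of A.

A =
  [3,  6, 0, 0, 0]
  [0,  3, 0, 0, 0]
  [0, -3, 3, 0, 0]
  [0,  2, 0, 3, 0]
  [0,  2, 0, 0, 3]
x^5 - 15*x^4 + 90*x^3 - 270*x^2 + 405*x - 243

Expanding det(x·I − A) (e.g. by cofactor expansion or by noting that A is similar to its Jordan form J, which has the same characteristic polynomial as A) gives
  χ_A(x) = x^5 - 15*x^4 + 90*x^3 - 270*x^2 + 405*x - 243
which factors as (x - 3)^5. The eigenvalues (with algebraic multiplicities) are λ = 3 with multiplicity 5.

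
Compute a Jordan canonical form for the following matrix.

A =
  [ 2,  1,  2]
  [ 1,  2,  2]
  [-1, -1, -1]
J_2(1) ⊕ J_1(1)

The characteristic polynomial is
  det(x·I − A) = x^3 - 3*x^2 + 3*x - 1 = (x - 1)^3

Eigenvalues and multiplicities (the geometric multiplicity of λ is n − rank(A − λI), which equals the number of Jordan blocks for λ):
  λ = 1: algebraic multiplicity = 3, geometric multiplicity = 2

Determining the block sizes for each eigenvalue:
  λ = 1: 2 blocks summing to 3 forces exactly one block of size 2 and the rest size 1 → block sizes [2, 1]

Assembling the blocks gives a Jordan form
J =
  [1, 1, 0]
  [0, 1, 0]
  [0, 0, 1]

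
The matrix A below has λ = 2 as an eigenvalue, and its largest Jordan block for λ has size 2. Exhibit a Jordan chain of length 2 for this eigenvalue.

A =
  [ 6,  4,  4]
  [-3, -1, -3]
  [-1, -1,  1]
A Jordan chain for λ = 2 of length 2:
v_1 = (4, -3, -1)ᵀ
v_2 = (1, 0, 0)ᵀ

Let N = A − (2)·I. We want v_2 with N^2 v_2 = 0 but N^1 v_2 ≠ 0; then v_{j-1} := N · v_j for j = 2, …, 2.

Pick v_2 = (1, 0, 0)ᵀ.
Then v_1 = N · v_2 = (4, -3, -1)ᵀ.

Sanity check: (A − (2)·I) v_1 = (0, 0, 0)ᵀ = 0. ✓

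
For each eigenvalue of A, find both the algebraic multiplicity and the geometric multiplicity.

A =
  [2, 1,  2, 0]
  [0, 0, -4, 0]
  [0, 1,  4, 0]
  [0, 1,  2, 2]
λ = 2: alg = 4, geom = 3

Step 1 — factor the characteristic polynomial to read off the algebraic multiplicities:
  χ_A(x) = (x - 2)^4

Step 2 — compute geometric multiplicities via the rank-nullity identity g(λ) = n − rank(A − λI):
  rank(A − (2)·I) = 1, so dim ker(A − (2)·I) = n − 1 = 3

Summary:
  λ = 2: algebraic multiplicity = 4, geometric multiplicity = 3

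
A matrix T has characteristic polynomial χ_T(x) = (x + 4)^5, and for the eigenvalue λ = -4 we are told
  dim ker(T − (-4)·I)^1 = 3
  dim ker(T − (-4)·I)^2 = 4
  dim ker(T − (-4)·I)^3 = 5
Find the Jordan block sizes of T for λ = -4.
Block sizes for λ = -4: [3, 1, 1]

From the dimensions of kernels of powers, the number of Jordan blocks of size at least j is d_j − d_{j−1} where d_j = dim ker(N^j) (with d_0 = 0). Computing the differences gives [3, 1, 1].
The number of blocks of size exactly k is (#blocks of size ≥ k) − (#blocks of size ≥ k + 1), so the partition is: 2 block(s) of size 1, 1 block(s) of size 3.
In nonincreasing order the block sizes are [3, 1, 1].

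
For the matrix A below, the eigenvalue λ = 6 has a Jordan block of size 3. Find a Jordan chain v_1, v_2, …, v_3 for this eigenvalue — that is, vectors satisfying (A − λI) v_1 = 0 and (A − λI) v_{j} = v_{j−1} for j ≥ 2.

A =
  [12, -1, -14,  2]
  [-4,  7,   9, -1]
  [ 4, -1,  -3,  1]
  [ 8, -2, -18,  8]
A Jordan chain for λ = 6 of length 3:
v_1 = (3, -2, 2, 4)ᵀ
v_2 = (-1, 1, -1, -2)ᵀ
v_3 = (0, 1, 0, 0)ᵀ

Let N = A − (6)·I. We want v_3 with N^3 v_3 = 0 but N^2 v_3 ≠ 0; then v_{j-1} := N · v_j for j = 3, …, 2.

Pick v_3 = (0, 1, 0, 0)ᵀ.
Then v_2 = N · v_3 = (-1, 1, -1, -2)ᵀ.
Then v_1 = N · v_2 = (3, -2, 2, 4)ᵀ.

Sanity check: (A − (6)·I) v_1 = (0, 0, 0, 0)ᵀ = 0. ✓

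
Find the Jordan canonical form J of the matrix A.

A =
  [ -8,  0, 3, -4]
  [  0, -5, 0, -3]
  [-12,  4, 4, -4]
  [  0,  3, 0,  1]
J_2(-2) ⊕ J_2(-2)

The characteristic polynomial is
  det(x·I − A) = x^4 + 8*x^3 + 24*x^2 + 32*x + 16 = (x + 2)^4

Eigenvalues and multiplicities (the geometric multiplicity of λ is n − rank(A − λI), which equals the number of Jordan blocks for λ):
  λ = -2: algebraic multiplicity = 4, geometric multiplicity = 2

Determining the block sizes for each eigenvalue:
  λ = -2: with am = 4 and gm = 2, the partition is not yet determined (e.g. several partitions of 4 into 2 parts exist). Let N = A − (-2)·I. Computing rank(N^1) = 2, rank(N^2) = 0; the number of blocks of size ≥ j is rank(N^{j−1}) − rank(N^j), giving [2, 2]. So we have 2 block(s) of size 2 → block sizes [2, 2]

Assembling the blocks gives a Jordan form
J =
  [-2,  1,  0,  0]
  [ 0, -2,  0,  0]
  [ 0,  0, -2,  1]
  [ 0,  0,  0, -2]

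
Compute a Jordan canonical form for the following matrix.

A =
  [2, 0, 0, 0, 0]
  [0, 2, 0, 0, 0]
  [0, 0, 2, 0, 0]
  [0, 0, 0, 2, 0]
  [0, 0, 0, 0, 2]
J_1(2) ⊕ J_1(2) ⊕ J_1(2) ⊕ J_1(2) ⊕ J_1(2)

The characteristic polynomial is
  det(x·I − A) = x^5 - 10*x^4 + 40*x^3 - 80*x^2 + 80*x - 32 = (x - 2)^5

Eigenvalues and multiplicities (the geometric multiplicity of λ is n − rank(A − λI), which equals the number of Jordan blocks for λ):
  λ = 2: algebraic multiplicity = 5, geometric multiplicity = 5

Determining the block sizes for each eigenvalue:
  λ = 2: gm = am = 5, so every block has size 1 → block sizes [1, 1, 1, 1, 1]

Assembling the blocks gives a Jordan form
J =
  [2, 0, 0, 0, 0]
  [0, 2, 0, 0, 0]
  [0, 0, 2, 0, 0]
  [0, 0, 0, 2, 0]
  [0, 0, 0, 0, 2]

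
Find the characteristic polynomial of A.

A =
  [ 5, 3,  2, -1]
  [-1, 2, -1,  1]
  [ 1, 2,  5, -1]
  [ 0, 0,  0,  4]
x^4 - 16*x^3 + 96*x^2 - 256*x + 256

Expanding det(x·I − A) (e.g. by cofactor expansion or by noting that A is similar to its Jordan form J, which has the same characteristic polynomial as A) gives
  χ_A(x) = x^4 - 16*x^3 + 96*x^2 - 256*x + 256
which factors as (x - 4)^4. The eigenvalues (with algebraic multiplicities) are λ = 4 with multiplicity 4.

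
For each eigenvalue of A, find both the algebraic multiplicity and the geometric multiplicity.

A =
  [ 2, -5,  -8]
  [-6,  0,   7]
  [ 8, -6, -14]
λ = -4: alg = 3, geom = 1

Step 1 — factor the characteristic polynomial to read off the algebraic multiplicities:
  χ_A(x) = (x + 4)^3

Step 2 — compute geometric multiplicities via the rank-nullity identity g(λ) = n − rank(A − λI):
  rank(A − (-4)·I) = 2, so dim ker(A − (-4)·I) = n − 2 = 1

Summary:
  λ = -4: algebraic multiplicity = 3, geometric multiplicity = 1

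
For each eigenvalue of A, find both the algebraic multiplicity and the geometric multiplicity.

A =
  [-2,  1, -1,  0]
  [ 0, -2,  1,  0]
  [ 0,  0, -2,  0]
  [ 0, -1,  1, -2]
λ = -2: alg = 4, geom = 2

Step 1 — factor the characteristic polynomial to read off the algebraic multiplicities:
  χ_A(x) = (x + 2)^4

Step 2 — compute geometric multiplicities via the rank-nullity identity g(λ) = n − rank(A − λI):
  rank(A − (-2)·I) = 2, so dim ker(A − (-2)·I) = n − 2 = 2

Summary:
  λ = -2: algebraic multiplicity = 4, geometric multiplicity = 2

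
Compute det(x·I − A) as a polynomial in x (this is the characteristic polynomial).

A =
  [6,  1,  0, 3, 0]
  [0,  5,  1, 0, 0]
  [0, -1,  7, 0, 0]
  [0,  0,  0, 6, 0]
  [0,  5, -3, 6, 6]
x^5 - 30*x^4 + 360*x^3 - 2160*x^2 + 6480*x - 7776

Expanding det(x·I − A) (e.g. by cofactor expansion or by noting that A is similar to its Jordan form J, which has the same characteristic polynomial as A) gives
  χ_A(x) = x^5 - 30*x^4 + 360*x^3 - 2160*x^2 + 6480*x - 7776
which factors as (x - 6)^5. The eigenvalues (with algebraic multiplicities) are λ = 6 with multiplicity 5.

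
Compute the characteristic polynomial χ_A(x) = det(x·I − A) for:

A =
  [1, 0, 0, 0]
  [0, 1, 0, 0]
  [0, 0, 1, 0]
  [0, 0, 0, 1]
x^4 - 4*x^3 + 6*x^2 - 4*x + 1

Expanding det(x·I − A) (e.g. by cofactor expansion or by noting that A is similar to its Jordan form J, which has the same characteristic polynomial as A) gives
  χ_A(x) = x^4 - 4*x^3 + 6*x^2 - 4*x + 1
which factors as (x - 1)^4. The eigenvalues (with algebraic multiplicities) are λ = 1 with multiplicity 4.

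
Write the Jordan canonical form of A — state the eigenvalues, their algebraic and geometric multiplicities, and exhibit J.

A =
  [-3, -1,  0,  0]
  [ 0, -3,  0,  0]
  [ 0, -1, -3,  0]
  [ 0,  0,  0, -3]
J_2(-3) ⊕ J_1(-3) ⊕ J_1(-3)

The characteristic polynomial is
  det(x·I − A) = x^4 + 12*x^3 + 54*x^2 + 108*x + 81 = (x + 3)^4

Eigenvalues and multiplicities (the geometric multiplicity of λ is n − rank(A − λI), which equals the number of Jordan blocks for λ):
  λ = -3: algebraic multiplicity = 4, geometric multiplicity = 3

Determining the block sizes for each eigenvalue:
  λ = -3: 3 blocks summing to 4 forces exactly one block of size 2 and the rest size 1 → block sizes [2, 1, 1]

Assembling the blocks gives a Jordan form
J =
  [-3,  1,  0,  0]
  [ 0, -3,  0,  0]
  [ 0,  0, -3,  0]
  [ 0,  0,  0, -3]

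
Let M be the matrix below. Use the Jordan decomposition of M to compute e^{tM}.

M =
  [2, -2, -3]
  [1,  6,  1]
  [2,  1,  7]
e^{tM} =
  [t^2*exp(5*t)/2 - 3*t*exp(5*t) + exp(5*t), t^2*exp(5*t)/2 - 2*t*exp(5*t), t^2*exp(5*t)/2 - 3*t*exp(5*t)]
  [t*exp(5*t), t*exp(5*t) + exp(5*t), t*exp(5*t)]
  [-t^2*exp(5*t)/2 + 2*t*exp(5*t), -t^2*exp(5*t)/2 + t*exp(5*t), -t^2*exp(5*t)/2 + 2*t*exp(5*t) + exp(5*t)]

Strategy: write M = P · J · P⁻¹ where J is a Jordan canonical form, so e^{tM} = P · e^{tJ} · P⁻¹, and e^{tJ} can be computed block-by-block.

M has Jordan form
J =
  [5, 1, 0]
  [0, 5, 1]
  [0, 0, 5]
(up to reordering of blocks).

Per-block formulas:
  For a 3×3 Jordan block J_3(5): exp(t · J_3(5)) = e^(5t)·(I + t·N + (t^2/2)·N^2), where N is the 3×3 nilpotent shift.

After assembling e^{tJ} and conjugating by P, we get:

e^{tM} =
  [t^2*exp(5*t)/2 - 3*t*exp(5*t) + exp(5*t), t^2*exp(5*t)/2 - 2*t*exp(5*t), t^2*exp(5*t)/2 - 3*t*exp(5*t)]
  [t*exp(5*t), t*exp(5*t) + exp(5*t), t*exp(5*t)]
  [-t^2*exp(5*t)/2 + 2*t*exp(5*t), -t^2*exp(5*t)/2 + t*exp(5*t), -t^2*exp(5*t)/2 + 2*t*exp(5*t) + exp(5*t)]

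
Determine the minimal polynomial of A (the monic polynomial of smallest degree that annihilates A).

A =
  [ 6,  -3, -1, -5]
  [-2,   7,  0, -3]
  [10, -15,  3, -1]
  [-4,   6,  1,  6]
x^4 - 22*x^3 + 180*x^2 - 648*x + 864

The characteristic polynomial is χ_A(x) = (x - 6)^3*(x - 4), so the eigenvalues are known. The minimal polynomial is
  m_A(x) = Π_λ (x − λ)^{k_λ}
where k_λ is the size of the *largest* Jordan block for λ (equivalently, the smallest k with (A − λI)^k v = 0 for every generalised eigenvector v of λ).

  λ = 4: largest Jordan block has size 1, contributing (x − 4)
  λ = 6: largest Jordan block has size 3, contributing (x − 6)^3

So m_A(x) = (x - 6)^3*(x - 4) = x^4 - 22*x^3 + 180*x^2 - 648*x + 864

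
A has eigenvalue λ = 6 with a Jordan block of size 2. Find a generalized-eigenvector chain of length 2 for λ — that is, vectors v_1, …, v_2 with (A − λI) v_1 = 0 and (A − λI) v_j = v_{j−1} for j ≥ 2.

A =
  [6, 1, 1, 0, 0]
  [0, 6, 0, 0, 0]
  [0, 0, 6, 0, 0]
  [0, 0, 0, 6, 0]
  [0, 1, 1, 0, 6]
A Jordan chain for λ = 6 of length 2:
v_1 = (1, 0, 0, 0, 1)ᵀ
v_2 = (0, 1, 0, 0, 0)ᵀ

Let N = A − (6)·I. We want v_2 with N^2 v_2 = 0 but N^1 v_2 ≠ 0; then v_{j-1} := N · v_j for j = 2, …, 2.

Pick v_2 = (0, 1, 0, 0, 0)ᵀ.
Then v_1 = N · v_2 = (1, 0, 0, 0, 1)ᵀ.

Sanity check: (A − (6)·I) v_1 = (0, 0, 0, 0, 0)ᵀ = 0. ✓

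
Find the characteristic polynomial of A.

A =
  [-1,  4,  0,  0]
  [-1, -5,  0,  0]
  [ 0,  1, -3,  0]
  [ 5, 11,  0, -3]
x^4 + 12*x^3 + 54*x^2 + 108*x + 81

Expanding det(x·I − A) (e.g. by cofactor expansion or by noting that A is similar to its Jordan form J, which has the same characteristic polynomial as A) gives
  χ_A(x) = x^4 + 12*x^3 + 54*x^2 + 108*x + 81
which factors as (x + 3)^4. The eigenvalues (with algebraic multiplicities) are λ = -3 with multiplicity 4.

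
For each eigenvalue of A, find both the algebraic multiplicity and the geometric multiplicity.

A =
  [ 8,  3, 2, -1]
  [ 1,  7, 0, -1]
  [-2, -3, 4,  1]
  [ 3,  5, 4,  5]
λ = 6: alg = 4, geom = 2

Step 1 — factor the characteristic polynomial to read off the algebraic multiplicities:
  χ_A(x) = (x - 6)^4

Step 2 — compute geometric multiplicities via the rank-nullity identity g(λ) = n − rank(A − λI):
  rank(A − (6)·I) = 2, so dim ker(A − (6)·I) = n − 2 = 2

Summary:
  λ = 6: algebraic multiplicity = 4, geometric multiplicity = 2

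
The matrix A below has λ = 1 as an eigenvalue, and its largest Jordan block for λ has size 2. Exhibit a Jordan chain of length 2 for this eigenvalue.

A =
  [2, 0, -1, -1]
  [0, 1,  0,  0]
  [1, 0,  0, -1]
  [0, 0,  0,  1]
A Jordan chain for λ = 1 of length 2:
v_1 = (1, 0, 1, 0)ᵀ
v_2 = (1, 0, 0, 0)ᵀ

Let N = A − (1)·I. We want v_2 with N^2 v_2 = 0 but N^1 v_2 ≠ 0; then v_{j-1} := N · v_j for j = 2, …, 2.

Pick v_2 = (1, 0, 0, 0)ᵀ.
Then v_1 = N · v_2 = (1, 0, 1, 0)ᵀ.

Sanity check: (A − (1)·I) v_1 = (0, 0, 0, 0)ᵀ = 0. ✓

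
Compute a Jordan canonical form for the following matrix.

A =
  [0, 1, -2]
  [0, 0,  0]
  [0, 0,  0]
J_2(0) ⊕ J_1(0)

The characteristic polynomial is
  det(x·I − A) = x^3

Eigenvalues and multiplicities (the geometric multiplicity of λ is n − rank(A − λI), which equals the number of Jordan blocks for λ):
  λ = 0: algebraic multiplicity = 3, geometric multiplicity = 2

Determining the block sizes for each eigenvalue:
  λ = 0: 2 blocks summing to 3 forces exactly one block of size 2 and the rest size 1 → block sizes [2, 1]

Assembling the blocks gives a Jordan form
J =
  [0, 1, 0]
  [0, 0, 0]
  [0, 0, 0]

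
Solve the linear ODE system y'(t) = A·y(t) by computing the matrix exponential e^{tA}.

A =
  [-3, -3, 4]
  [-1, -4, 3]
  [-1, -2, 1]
e^{tA} =
  [-t*exp(-2*t) + exp(-2*t), t^2*exp(-2*t)/2 - 3*t*exp(-2*t), -t^2*exp(-2*t)/2 + 4*t*exp(-2*t)]
  [-t*exp(-2*t), t^2*exp(-2*t)/2 - 2*t*exp(-2*t) + exp(-2*t), -t^2*exp(-2*t)/2 + 3*t*exp(-2*t)]
  [-t*exp(-2*t), t^2*exp(-2*t)/2 - 2*t*exp(-2*t), -t^2*exp(-2*t)/2 + 3*t*exp(-2*t) + exp(-2*t)]

Strategy: write A = P · J · P⁻¹ where J is a Jordan canonical form, so e^{tA} = P · e^{tJ} · P⁻¹, and e^{tJ} can be computed block-by-block.

A has Jordan form
J =
  [-2,  1,  0]
  [ 0, -2,  1]
  [ 0,  0, -2]
(up to reordering of blocks).

Per-block formulas:
  For a 3×3 Jordan block J_3(-2): exp(t · J_3(-2)) = e^(-2t)·(I + t·N + (t^2/2)·N^2), where N is the 3×3 nilpotent shift.

After assembling e^{tJ} and conjugating by P, we get:

e^{tA} =
  [-t*exp(-2*t) + exp(-2*t), t^2*exp(-2*t)/2 - 3*t*exp(-2*t), -t^2*exp(-2*t)/2 + 4*t*exp(-2*t)]
  [-t*exp(-2*t), t^2*exp(-2*t)/2 - 2*t*exp(-2*t) + exp(-2*t), -t^2*exp(-2*t)/2 + 3*t*exp(-2*t)]
  [-t*exp(-2*t), t^2*exp(-2*t)/2 - 2*t*exp(-2*t), -t^2*exp(-2*t)/2 + 3*t*exp(-2*t) + exp(-2*t)]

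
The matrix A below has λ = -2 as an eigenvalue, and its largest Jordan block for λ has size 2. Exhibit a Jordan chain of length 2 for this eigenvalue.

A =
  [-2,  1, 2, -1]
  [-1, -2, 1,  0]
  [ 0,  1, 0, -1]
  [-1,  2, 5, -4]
A Jordan chain for λ = -2 of length 2:
v_1 = (0, -1, 0, -1)ᵀ
v_2 = (1, 0, 0, 0)ᵀ

Let N = A − (-2)·I. We want v_2 with N^2 v_2 = 0 but N^1 v_2 ≠ 0; then v_{j-1} := N · v_j for j = 2, …, 2.

Pick v_2 = (1, 0, 0, 0)ᵀ.
Then v_1 = N · v_2 = (0, -1, 0, -1)ᵀ.

Sanity check: (A − (-2)·I) v_1 = (0, 0, 0, 0)ᵀ = 0. ✓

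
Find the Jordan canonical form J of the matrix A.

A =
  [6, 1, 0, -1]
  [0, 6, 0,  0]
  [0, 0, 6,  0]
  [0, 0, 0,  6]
J_2(6) ⊕ J_1(6) ⊕ J_1(6)

The characteristic polynomial is
  det(x·I − A) = x^4 - 24*x^3 + 216*x^2 - 864*x + 1296 = (x - 6)^4

Eigenvalues and multiplicities (the geometric multiplicity of λ is n − rank(A − λI), which equals the number of Jordan blocks for λ):
  λ = 6: algebraic multiplicity = 4, geometric multiplicity = 3

Determining the block sizes for each eigenvalue:
  λ = 6: 3 blocks summing to 4 forces exactly one block of size 2 and the rest size 1 → block sizes [2, 1, 1]

Assembling the blocks gives a Jordan form
J =
  [6, 1, 0, 0]
  [0, 6, 0, 0]
  [0, 0, 6, 0]
  [0, 0, 0, 6]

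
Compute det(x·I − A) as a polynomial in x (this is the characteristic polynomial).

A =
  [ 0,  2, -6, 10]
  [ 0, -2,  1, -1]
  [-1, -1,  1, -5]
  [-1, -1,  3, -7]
x^4 + 8*x^3 + 24*x^2 + 32*x + 16

Expanding det(x·I − A) (e.g. by cofactor expansion or by noting that A is similar to its Jordan form J, which has the same characteristic polynomial as A) gives
  χ_A(x) = x^4 + 8*x^3 + 24*x^2 + 32*x + 16
which factors as (x + 2)^4. The eigenvalues (with algebraic multiplicities) are λ = -2 with multiplicity 4.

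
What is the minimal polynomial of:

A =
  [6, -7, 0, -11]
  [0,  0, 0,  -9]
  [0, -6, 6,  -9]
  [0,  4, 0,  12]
x^3 - 18*x^2 + 108*x - 216

The characteristic polynomial is χ_A(x) = (x - 6)^4, so the eigenvalues are known. The minimal polynomial is
  m_A(x) = Π_λ (x − λ)^{k_λ}
where k_λ is the size of the *largest* Jordan block for λ (equivalently, the smallest k with (A − λI)^k v = 0 for every generalised eigenvector v of λ).

  λ = 6: largest Jordan block has size 3, contributing (x − 6)^3

So m_A(x) = (x - 6)^3 = x^3 - 18*x^2 + 108*x - 216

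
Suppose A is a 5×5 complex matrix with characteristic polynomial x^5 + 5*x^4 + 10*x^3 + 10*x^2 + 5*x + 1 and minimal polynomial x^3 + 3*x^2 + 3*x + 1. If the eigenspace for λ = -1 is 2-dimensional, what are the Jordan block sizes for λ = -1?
Block sizes for λ = -1: [3, 2]

Step 1 — from the characteristic polynomial, algebraic multiplicity of λ = -1 is 5. From dim ker(A − (-1)·I) = 2, there are exactly 2 Jordan blocks for λ = -1.
Step 2 — from the minimal polynomial, the factor (x + 1)^3 tells us the largest block for λ = -1 has size 3.
Step 3 — with total size 5, 2 blocks, and largest block 3, the block sizes (in nonincreasing order) are [3, 2].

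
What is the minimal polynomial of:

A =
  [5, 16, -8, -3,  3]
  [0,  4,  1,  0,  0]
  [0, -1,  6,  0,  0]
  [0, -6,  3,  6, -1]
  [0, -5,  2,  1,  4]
x^3 - 15*x^2 + 75*x - 125

The characteristic polynomial is χ_A(x) = (x - 5)^5, so the eigenvalues are known. The minimal polynomial is
  m_A(x) = Π_λ (x − λ)^{k_λ}
where k_λ is the size of the *largest* Jordan block for λ (equivalently, the smallest k with (A − λI)^k v = 0 for every generalised eigenvector v of λ).

  λ = 5: largest Jordan block has size 3, contributing (x − 5)^3

So m_A(x) = (x - 5)^3 = x^3 - 15*x^2 + 75*x - 125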